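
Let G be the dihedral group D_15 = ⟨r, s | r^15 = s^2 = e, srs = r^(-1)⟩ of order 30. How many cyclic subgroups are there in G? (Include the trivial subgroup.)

19

Group the elements of G by the cyclic subgroup they generate; each cyclic subgroup of order d accounts for φ(d) elements.
Cyclic subgroups by order — order 1: 1; order 2: 15; order 3: 1; order 5: 1; order 15: 1.
Total: 19.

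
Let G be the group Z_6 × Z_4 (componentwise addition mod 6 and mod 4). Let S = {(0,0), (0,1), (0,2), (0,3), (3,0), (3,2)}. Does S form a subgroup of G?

Closure fails: (0,1) + (3,0) = (3,1) ∉ S. So S is not a subgroup.

No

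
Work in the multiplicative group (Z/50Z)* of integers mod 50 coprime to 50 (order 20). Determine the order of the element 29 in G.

10

Compute successive powers of 29 mod 50: 29, 41, 39, 31, 49, 21, 9, 11, …; 29^10 ≡ 1 (mod 50).
So |⟨29⟩| = 10.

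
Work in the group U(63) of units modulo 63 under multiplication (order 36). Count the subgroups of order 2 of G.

|G| = 36 and 2 | 36, so subgroups of order 2 are possible by Lagrange.
The subgroups of order 2 are: {1, 55}; {1, 62}; {1, 8}.
So G has 3 subgroups of order 2.

3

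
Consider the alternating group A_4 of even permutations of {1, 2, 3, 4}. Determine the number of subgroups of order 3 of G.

|G| = 12 and 3 | 12, so subgroups of order 3 are possible by Lagrange.
The subgroups of order 3 are: {e, (1 2 3), (1 3 2)}; {e, (1 2 4), (1 4 2)}; {e, (1 3 4), (1 4 3)}; {e, (2 3 4), (2 4 3)}.
So G has 4 subgroups of order 3.

4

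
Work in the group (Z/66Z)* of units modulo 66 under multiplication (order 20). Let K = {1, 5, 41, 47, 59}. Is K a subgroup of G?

No

5 ∈ K but its inverse 53 ∉ K, so K is not a subgroup.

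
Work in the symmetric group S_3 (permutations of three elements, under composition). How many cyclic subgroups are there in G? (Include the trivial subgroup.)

A cyclic subgroup of order d is generated by each of its φ(d) elements of order d, so the cyclic subgroups of order d number (#elements of order d)/φ(d).
Cyclic subgroups by order — order 1: 1; order 2: 3; order 3: 1.
Total: 5.

5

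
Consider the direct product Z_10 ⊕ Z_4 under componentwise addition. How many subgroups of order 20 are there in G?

3

|G| = 40 and 20 | 40, so subgroups of order 20 are possible by Lagrange.
The subgroups of order 20 are: {(0,0), (0,1), (0,2), (0,3), (2,0), (2,1), (2,2), (2,3), (4,0), (4,1), (4,2), (4,3), (6,0), (6,1), (6,2), (6,3), (8,0), (8,1), (8,2), (8,3)}; {(0,0), (0,2), (1,0), (1,2), (2,0), (2,2), (3,0), (3,2), (4,0), (4,2), (5,0), (5,2), (6,0), (6,2), (7,0), (7,2), (8,0), (8,2), (9,0), (9,2)}; {(0,0), (0,2), (1,1), (1,3), (2,0), (2,2), (3,1), (3,3), (4,0), (4,2), (5,1), (5,3), (6,0), (6,2), (7,1), (7,3), (8,0), (8,2), (9,1), (9,3)}.
So G has 3 subgroups of order 20.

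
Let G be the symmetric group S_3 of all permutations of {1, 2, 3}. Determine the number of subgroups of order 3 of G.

1

|G| = 6 and 3 | 6, so subgroups of order 3 are possible by Lagrange.
The subgroups of order 3 are: {e, (1 2 3), (1 3 2)}.
So G has 1 subgroup of order 3.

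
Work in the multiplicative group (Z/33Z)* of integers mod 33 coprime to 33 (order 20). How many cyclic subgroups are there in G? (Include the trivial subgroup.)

8

Group the elements of G by the cyclic subgroup they generate; each cyclic subgroup of order d accounts for φ(d) elements.
Cyclic subgroups by order — order 1: 1; order 2: 3; order 5: 1; order 10: 3.
Total: 8.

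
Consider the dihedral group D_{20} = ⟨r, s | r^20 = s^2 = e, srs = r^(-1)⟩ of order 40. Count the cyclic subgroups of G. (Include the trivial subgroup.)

26

A cyclic subgroup of order d is generated by each of its φ(d) elements of order d, so the cyclic subgroups of order d number (#elements of order d)/φ(d).
Cyclic subgroups by order — order 1: 1; order 2: 21; order 4: 1; order 5: 1; order 10: 1; order 20: 1.
Total: 26.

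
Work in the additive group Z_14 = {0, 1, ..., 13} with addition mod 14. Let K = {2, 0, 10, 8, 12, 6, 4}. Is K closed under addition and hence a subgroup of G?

|K| = 7 divides |G| = 14, consistent with Lagrange.
K contains the identity, every element's inverse is in K, and K is closed under +: it is a subgroup.
In fact K = ⟨2⟩.

Yes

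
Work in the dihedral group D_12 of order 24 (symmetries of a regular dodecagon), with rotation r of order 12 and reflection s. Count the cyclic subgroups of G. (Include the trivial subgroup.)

18

Group the elements of G by the cyclic subgroup they generate; each cyclic subgroup of order d accounts for φ(d) elements.
Cyclic subgroups by order — order 1: 1; order 2: 13; order 3: 1; order 4: 1; order 6: 1; order 12: 1.
Total: 18.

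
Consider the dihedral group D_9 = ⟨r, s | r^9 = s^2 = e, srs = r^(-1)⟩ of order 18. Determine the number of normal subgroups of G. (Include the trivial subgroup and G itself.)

4

G has 16 subgroups. Checking conjugation-invariance by order — order 1: 1/1 normal; order 2: 0/9 normal; order 3: 1/1 normal; order 6: 0/3 normal; order 9: 1/1 normal; order 18: 1/1 normal.
Total normal subgroups: 4.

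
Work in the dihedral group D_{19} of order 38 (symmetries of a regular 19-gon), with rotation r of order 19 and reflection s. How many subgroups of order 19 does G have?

1

|G| = 38 and 19 | 38, so subgroups of order 19 are possible by Lagrange.
The subgroups of order 19 are: {e, r, r^2, r^3, r^4, r^5, r^6, r^7, r^8, r^9, r^10, r^11, r^12, r^13, r^14, r^15, r^16, r^17, r^18}.
So G has 1 subgroup of order 19.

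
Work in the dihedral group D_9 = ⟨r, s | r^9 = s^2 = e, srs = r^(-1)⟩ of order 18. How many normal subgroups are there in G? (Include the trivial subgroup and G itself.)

4

G has 16 subgroups. Checking conjugation-invariance by order — order 1: 1/1 normal; order 2: 0/9 normal; order 3: 1/1 normal; order 6: 0/3 normal; order 9: 1/1 normal; order 18: 1/1 normal.
Total normal subgroups: 4.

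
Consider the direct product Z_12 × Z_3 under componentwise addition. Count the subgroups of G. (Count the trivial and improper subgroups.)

|G| = 36, so by Lagrange every subgroup order divides 36. Divisors: 1, 2, 3, 4, 6, 9, 12, 18, 36.
Subgroups by order — order 1: 1; order 2: 1; order 3: 4; order 4: 1; order 6: 4; order 9: 1; order 12: 4; order 18: 1; order 36: 1.
Total: 1 + 1 + 4 + 1 + 4 + 1 + 4 + 1 + 1 = 18.

18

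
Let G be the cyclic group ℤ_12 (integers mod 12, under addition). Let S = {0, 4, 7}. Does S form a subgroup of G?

No

4 ∈ S but its inverse 8 ∉ S, so S is not a subgroup.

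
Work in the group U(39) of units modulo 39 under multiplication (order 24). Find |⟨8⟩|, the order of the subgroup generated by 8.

Compute successive powers of 8 mod 39: 8, 25, 5, 1; 8^4 ≡ 1 (mod 39).
So |⟨8⟩| = 4.

4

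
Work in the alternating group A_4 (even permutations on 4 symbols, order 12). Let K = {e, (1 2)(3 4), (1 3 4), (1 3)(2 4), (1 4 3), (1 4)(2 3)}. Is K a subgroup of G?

No

Closure fails: (1 4 3) ∘ (1 2)(3 4) = (1 2 4) ∉ K. So K is not a subgroup.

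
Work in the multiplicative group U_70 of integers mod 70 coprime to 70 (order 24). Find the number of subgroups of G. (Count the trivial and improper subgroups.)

16

|G| = 24, so by Lagrange every subgroup order divides 24. Divisors: 1, 2, 3, 4, 6, 8, 12, 24.
Subgroups by order — order 1: 1; order 2: 3; order 3: 1; order 4: 3; order 6: 3; order 8: 1; order 12: 3; order 24: 1.
Total: 1 + 3 + 1 + 3 + 3 + 1 + 3 + 1 = 16.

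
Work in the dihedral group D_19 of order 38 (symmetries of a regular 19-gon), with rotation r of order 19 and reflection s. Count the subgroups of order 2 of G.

19

|G| = 38 and 2 | 38, so subgroups of order 2 are possible by Lagrange.
The subgroups of order 2 are: {e, r^10s}; {e, r^11s}; {e, r^12s}; {e, r^13s}; … (19 in all).
So G has 19 subgroups of order 2.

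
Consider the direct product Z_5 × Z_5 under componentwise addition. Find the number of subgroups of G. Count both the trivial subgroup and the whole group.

8

|G| = 25, so by Lagrange every subgroup order divides 25. Divisors: 1, 5, 25.
Subgroups by order — order 1: 1; order 5: 6; order 25: 1.
Total: 1 + 6 + 1 = 8.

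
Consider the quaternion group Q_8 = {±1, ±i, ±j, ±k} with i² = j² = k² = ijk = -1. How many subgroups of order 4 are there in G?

|G| = 8 and 4 | 8, so subgroups of order 4 are possible by Lagrange.
The subgroups of order 4 are: {1, -1, i, -i}; {1, -1, j, -j}; {1, -1, k, -k}.
So G has 3 subgroups of order 4.

3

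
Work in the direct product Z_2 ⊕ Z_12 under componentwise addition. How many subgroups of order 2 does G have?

3

|G| = 24 and 2 | 24, so subgroups of order 2 are possible by Lagrange.
The subgroups of order 2 are: {(0,0), (0,6)}; {(0,0), (1,0)}; {(0,0), (1,6)}.
So G has 3 subgroups of order 2.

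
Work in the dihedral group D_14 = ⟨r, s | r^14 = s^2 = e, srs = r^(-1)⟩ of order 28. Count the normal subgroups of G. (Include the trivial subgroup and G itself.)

7

G has 28 subgroups. Checking conjugation-invariance by order — order 1: 1/1 normal; order 2: 1/15 normal; order 4: 0/7 normal; order 7: 1/1 normal; order 14: 3/3 normal; order 28: 1/1 normal.
Total normal subgroups: 7.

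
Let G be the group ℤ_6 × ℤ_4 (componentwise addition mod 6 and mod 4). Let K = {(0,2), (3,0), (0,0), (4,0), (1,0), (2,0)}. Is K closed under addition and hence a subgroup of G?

No

(1,0) ∈ K but its inverse (5,0) ∉ K, so K is not a subgroup.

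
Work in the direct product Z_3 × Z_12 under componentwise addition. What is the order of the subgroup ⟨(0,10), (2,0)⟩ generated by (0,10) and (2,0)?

18

|⟨(0,10)⟩| = 6 and |⟨(2,0)⟩| = 3, so |H| is a multiple of lcm(6, 3) = 6 and divides |G| = 36.
Closing under the operation: H = {(0,0), (0,2), (0,4), (0,6), (0,8), (0,10), (1,0), (1,2), (1,4), (1,6), (1,8), (1,10), (2,0), (2,2), (2,4), (2,6), (2,8), (2,10)}, so |H| = 18.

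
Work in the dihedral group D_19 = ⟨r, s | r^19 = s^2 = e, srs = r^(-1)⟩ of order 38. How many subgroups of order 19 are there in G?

1

|G| = 38 and 19 | 38, so subgroups of order 19 are possible by Lagrange.
The subgroups of order 19 are: {e, r, r^2, r^3, r^4, r^5, r^6, r^7, r^8, r^9, r^10, r^11, r^12, r^13, r^14, r^15, r^16, r^17, r^18}.
So G has 1 subgroup of order 19.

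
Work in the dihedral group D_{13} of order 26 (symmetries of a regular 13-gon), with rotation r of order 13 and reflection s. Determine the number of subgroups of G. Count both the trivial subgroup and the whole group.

|G| = 26, so by Lagrange every subgroup order divides 26. Divisors: 1, 2, 13, 26.
Subgroups by order — order 1: 1; order 2: 13; order 13: 1; order 26: 1.
Total: 1 + 13 + 1 + 1 = 16.

16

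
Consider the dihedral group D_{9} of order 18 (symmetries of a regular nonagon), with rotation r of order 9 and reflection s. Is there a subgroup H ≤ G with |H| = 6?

6 | 18. A subgroup of order 6 is {e, r^3, r^6, r^2s, r^5s, r^8s}.

Yes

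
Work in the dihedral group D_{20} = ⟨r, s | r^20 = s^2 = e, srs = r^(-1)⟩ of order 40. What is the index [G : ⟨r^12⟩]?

|⟨r^12⟩| = 5 and |G| = 40.
By Lagrange, [G : H] = |G|/|H| = 40/5 = 8.

8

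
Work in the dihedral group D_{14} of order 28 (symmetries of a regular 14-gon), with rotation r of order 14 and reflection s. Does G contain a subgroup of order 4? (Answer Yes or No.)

Yes

4 | 28. A subgroup of order 4 is {e, r^7, r^3s, r^10s}.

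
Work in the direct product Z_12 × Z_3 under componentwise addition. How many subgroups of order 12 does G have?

4

|G| = 36 and 12 | 36, so subgroups of order 12 are possible by Lagrange.
The subgroups of order 12 are: {(0,0), (0,1), (0,2), (3,0), (3,1), (3,2), (6,0), (6,1), (6,2), (9,0), (9,1), (9,2)}; {(0,0), (1,0), (2,0), (3,0), (4,0), (5,0), (6,0), (7,0), (8,0), (9,0), (10,0), (11,0)}; {(0,0), (1,1), (2,2), (3,0), (4,1), (5,2), (6,0), (7,1), (8,2), (9,0), (10,1), (11,2)}; {(0,0), (1,2), (2,1), (3,0), (4,2), (5,1), (6,0), (7,2), (8,1), (9,0), (10,2), (11,1)}.
So G has 4 subgroups of order 12.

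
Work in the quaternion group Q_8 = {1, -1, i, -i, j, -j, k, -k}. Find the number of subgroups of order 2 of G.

1

|G| = 8 and 2 | 8, so subgroups of order 2 are possible by Lagrange.
The subgroups of order 2 are: {1, -1}.
So G has 1 subgroup of order 2.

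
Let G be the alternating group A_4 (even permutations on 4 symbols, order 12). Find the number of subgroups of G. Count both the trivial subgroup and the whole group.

|G| = 12, so by Lagrange every subgroup order divides 12. Divisors: 1, 2, 3, 4, 6, 12.
Subgroups by order — order 1: 1; order 2: 3; order 3: 4; order 4: 1; order 6: 0; order 12: 1.
Total: 1 + 3 + 4 + 1 + 0 + 1 = 10.

10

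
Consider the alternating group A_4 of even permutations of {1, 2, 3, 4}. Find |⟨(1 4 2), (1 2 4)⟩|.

|⟨(1 4 2)⟩| = 3 and |⟨(1 2 4)⟩| = 3, so |H| is a multiple of lcm(3, 3) = 3 and divides |G| = 12.
Closing under the operation: H = {e, (1 2 4), (1 4 2)}, so |H| = 3.

3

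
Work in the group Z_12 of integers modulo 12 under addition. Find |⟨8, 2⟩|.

6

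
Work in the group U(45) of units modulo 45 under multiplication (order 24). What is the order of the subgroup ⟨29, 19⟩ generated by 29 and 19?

|⟨29⟩| = 6 and |⟨19⟩| = 2, so |H| is a multiple of lcm(6, 2) = 6 and divides |G| = 24.
Closing under the operation: H = {1, 4, 11, 14, 16, 19, 26, 29, 31, 34, 41, 44}, so |H| = 12.

12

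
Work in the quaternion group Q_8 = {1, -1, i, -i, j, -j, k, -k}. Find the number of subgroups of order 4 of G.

3

|G| = 8 and 4 | 8, so subgroups of order 4 are possible by Lagrange.
The subgroups of order 4 are: {1, -1, i, -i}; {1, -1, j, -j}; {1, -1, k, -k}.
So G has 3 subgroups of order 4.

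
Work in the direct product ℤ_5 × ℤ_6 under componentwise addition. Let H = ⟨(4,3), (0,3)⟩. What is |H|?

10

|⟨(4,3)⟩| = 10 and |⟨(0,3)⟩| = 2, so |H| is a multiple of lcm(10, 2) = 10 and divides |G| = 30.
Closing under the operation: H = {(0,0), (0,3), (1,0), (1,3), (2,0), (2,3), (3,0), (3,3), (4,0), (4,3)}, so |H| = 10.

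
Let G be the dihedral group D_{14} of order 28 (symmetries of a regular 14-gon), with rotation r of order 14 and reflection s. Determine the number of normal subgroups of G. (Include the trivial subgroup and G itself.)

7

G has 28 subgroups. Checking conjugation-invariance by order — order 1: 1/1 normal; order 2: 1/15 normal; order 4: 0/7 normal; order 7: 1/1 normal; order 14: 3/3 normal; order 28: 1/1 normal.
Total normal subgroups: 7.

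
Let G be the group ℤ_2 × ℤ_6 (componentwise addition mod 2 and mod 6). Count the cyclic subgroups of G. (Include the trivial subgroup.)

Each element a generates a cyclic subgroup ⟨a⟩; distinct elements may generate the same one (a cyclic group of order d has φ(d) generators).
Cyclic subgroups by order — order 1: 1; order 2: 3; order 3: 1; order 6: 3.
Total: 8.

8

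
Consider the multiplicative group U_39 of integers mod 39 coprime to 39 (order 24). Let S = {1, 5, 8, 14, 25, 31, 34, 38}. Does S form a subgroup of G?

|S| = 8 divides |G| = 24, consistent with Lagrange.
S contains the identity, every element's inverse is in S, and S is closed under ·: it is a subgroup.

Yes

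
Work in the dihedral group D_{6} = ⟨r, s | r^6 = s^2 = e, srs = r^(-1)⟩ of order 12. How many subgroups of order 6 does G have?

3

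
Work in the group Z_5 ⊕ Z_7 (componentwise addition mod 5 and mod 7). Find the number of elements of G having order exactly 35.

24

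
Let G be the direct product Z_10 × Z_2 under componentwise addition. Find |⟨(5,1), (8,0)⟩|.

10

|⟨(5,1)⟩| = 2 and |⟨(8,0)⟩| = 5, so |H| is a multiple of lcm(2, 5) = 10 and divides |G| = 20.
Closing under the operation: H = {(0,0), (1,1), (2,0), (3,1), (4,0), (5,1), (6,0), (7,1), (8,0), (9,1)}, so |H| = 10.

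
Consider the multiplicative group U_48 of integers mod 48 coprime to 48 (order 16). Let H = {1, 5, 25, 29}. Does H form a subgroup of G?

|H| = 4 divides |G| = 16, consistent with Lagrange.
H contains the identity, every element's inverse is in H, and H is closed under ·: it is a subgroup.
In fact H = ⟨29⟩.

Yes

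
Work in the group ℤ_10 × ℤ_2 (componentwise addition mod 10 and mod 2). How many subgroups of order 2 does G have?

|G| = 20 and 2 | 20, so subgroups of order 2 are possible by Lagrange.
The subgroups of order 2 are: {(0,0), (0,1)}; {(0,0), (5,0)}; {(0,0), (5,1)}.
So G has 3 subgroups of order 2.

3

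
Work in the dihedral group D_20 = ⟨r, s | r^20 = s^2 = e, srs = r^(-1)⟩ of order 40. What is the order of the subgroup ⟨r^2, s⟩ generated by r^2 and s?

|⟨r^2⟩| = 10 and |⟨s⟩| = 2, so |H| is a multiple of lcm(10, 2) = 10 and divides |G| = 40.
Closing under the operation: H = {e, r^2, r^4, r^6, r^8, r^10, r^12, r^14, r^16, r^18, s, r^2s, r^4s, r^6s, r^8s, r^10s, r^12s, r^14s, r^16s, r^18s}, so |H| = 20.

20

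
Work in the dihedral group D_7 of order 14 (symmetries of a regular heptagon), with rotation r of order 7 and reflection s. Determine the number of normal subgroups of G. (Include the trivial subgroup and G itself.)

G has 10 subgroups. Checking conjugation-invariance by order — order 1: 1/1 normal; order 2: 0/7 normal; order 7: 1/1 normal; order 14: 1/1 normal.
Total normal subgroups: 3.

3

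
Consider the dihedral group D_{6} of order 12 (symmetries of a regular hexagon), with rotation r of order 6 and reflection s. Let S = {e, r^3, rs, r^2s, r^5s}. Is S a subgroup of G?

No

|S| = 5 does not divide |G| = 12, so by Lagrange S is not a subgroup.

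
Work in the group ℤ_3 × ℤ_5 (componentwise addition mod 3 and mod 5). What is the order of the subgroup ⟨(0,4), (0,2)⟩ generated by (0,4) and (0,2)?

|⟨(0,4)⟩| = 5 and |⟨(0,2)⟩| = 5, so |H| is a multiple of lcm(5, 5) = 5 and divides |G| = 15.
Closing under the operation: H = {(0,0), (0,1), (0,2), (0,3), (0,4)}, so |H| = 5.

5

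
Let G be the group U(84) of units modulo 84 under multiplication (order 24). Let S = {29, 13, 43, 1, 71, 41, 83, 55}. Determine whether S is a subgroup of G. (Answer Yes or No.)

|S| = 8 divides |G| = 24, consistent with Lagrange.
S contains the identity, every element's inverse is in S, and S is closed under ·: it is a subgroup.

Yes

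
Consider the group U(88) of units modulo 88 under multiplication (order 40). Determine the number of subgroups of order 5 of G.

1

|G| = 40 and 5 | 40, so subgroups of order 5 are possible by Lagrange.
The subgroups of order 5 are: {1, 9, 25, 49, 81}.
So G has 1 subgroup of order 5.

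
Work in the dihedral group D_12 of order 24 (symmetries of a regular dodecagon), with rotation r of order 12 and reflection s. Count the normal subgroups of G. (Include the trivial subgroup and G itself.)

9

G has 34 subgroups. Checking conjugation-invariance by order — order 1: 1/1 normal; order 2: 1/13 normal; order 3: 1/1 normal; order 4: 1/7 normal; order 6: 1/5 normal; order 8: 0/3 normal; order 12: 3/3 normal; order 24: 1/1 normal.
Total normal subgroups: 9.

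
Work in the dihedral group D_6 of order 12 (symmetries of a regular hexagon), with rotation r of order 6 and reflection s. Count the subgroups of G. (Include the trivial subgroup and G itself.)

|G| = 12, so by Lagrange every subgroup order divides 12. Divisors: 1, 2, 3, 4, 6, 12.
Subgroups by order — order 1: 1; order 2: 7; order 3: 1; order 4: 3; order 6: 3; order 12: 1.
Total: 1 + 7 + 1 + 3 + 3 + 1 = 16.

16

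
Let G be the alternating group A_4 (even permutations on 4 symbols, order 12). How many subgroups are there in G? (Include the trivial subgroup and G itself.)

|G| = 12, so by Lagrange every subgroup order divides 12. Divisors: 1, 2, 3, 4, 6, 12.
Subgroups by order — order 1: 1; order 2: 3; order 3: 4; order 4: 1; order 6: 0; order 12: 1.
Total: 1 + 3 + 4 + 1 + 0 + 1 = 10.

10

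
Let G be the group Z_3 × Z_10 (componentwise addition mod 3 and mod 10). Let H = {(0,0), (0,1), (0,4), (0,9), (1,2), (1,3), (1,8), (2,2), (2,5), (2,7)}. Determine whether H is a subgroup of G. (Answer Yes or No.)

(1,2) ∈ H but its inverse (2,8) ∉ H, so H is not a subgroup.

No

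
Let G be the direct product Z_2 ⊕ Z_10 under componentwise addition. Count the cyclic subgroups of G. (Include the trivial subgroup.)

8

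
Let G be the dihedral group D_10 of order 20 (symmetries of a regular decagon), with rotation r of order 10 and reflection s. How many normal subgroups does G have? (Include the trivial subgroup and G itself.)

G has 22 subgroups. Checking conjugation-invariance by order — order 1: 1/1 normal; order 2: 1/11 normal; order 4: 0/5 normal; order 5: 1/1 normal; order 10: 3/3 normal; order 20: 1/1 normal.
Total normal subgroups: 7.

7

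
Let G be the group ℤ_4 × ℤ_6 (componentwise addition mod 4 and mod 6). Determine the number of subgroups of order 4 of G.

|G| = 24 and 4 | 24, so subgroups of order 4 are possible by Lagrange.
The subgroups of order 4 are: {(0,0), (0,3), (2,0), (2,3)}; {(0,0), (1,0), (2,0), (3,0)}; {(0,0), (1,3), (2,0), (3,3)}.
So G has 3 subgroups of order 4.

3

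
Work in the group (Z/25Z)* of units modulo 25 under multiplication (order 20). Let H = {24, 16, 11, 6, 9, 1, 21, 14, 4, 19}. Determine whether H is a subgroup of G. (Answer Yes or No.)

Yes

|H| = 10 divides |G| = 20, consistent with Lagrange.
H contains the identity, every element's inverse is in H, and H is closed under ·: it is a subgroup.
In fact H = ⟨4⟩.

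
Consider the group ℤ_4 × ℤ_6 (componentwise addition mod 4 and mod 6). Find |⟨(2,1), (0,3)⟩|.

|⟨(2,1)⟩| = 6 and |⟨(0,3)⟩| = 2, so |H| is a multiple of lcm(6, 2) = 6 and divides |G| = 24.
Closing under the operation: H = {(0,0), (0,1), (0,2), (0,3), (0,4), (0,5), (2,0), (2,1), (2,2), (2,3), (2,4), (2,5)}, so |H| = 12.

12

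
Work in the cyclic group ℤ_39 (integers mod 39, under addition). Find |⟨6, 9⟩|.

13

|⟨6⟩| = 13 and |⟨9⟩| = 13, so |H| is a multiple of lcm(13, 13) = 13 and divides |G| = 39.
Closing under the operation: H = {0, 3, 6, 9, 12, 15, 18, 21, 24, 27, 30, 33, 36}, so |H| = 13.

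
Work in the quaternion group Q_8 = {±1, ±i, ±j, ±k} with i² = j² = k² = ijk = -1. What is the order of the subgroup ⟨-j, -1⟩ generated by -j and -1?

4

|⟨-j⟩| = 4 and |⟨-1⟩| = 2, so |H| is a multiple of lcm(4, 2) = 4 and divides |G| = 8.
Closing under the operation: H = {1, -1, j, -j}, so |H| = 4.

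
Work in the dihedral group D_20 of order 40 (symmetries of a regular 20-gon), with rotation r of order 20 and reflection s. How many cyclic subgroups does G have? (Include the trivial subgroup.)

A cyclic subgroup of order d is generated by each of its φ(d) elements of order d, so the cyclic subgroups of order d number (#elements of order d)/φ(d).
Cyclic subgroups by order — order 1: 1; order 2: 21; order 4: 1; order 5: 1; order 10: 1; order 20: 1.
Total: 26.

26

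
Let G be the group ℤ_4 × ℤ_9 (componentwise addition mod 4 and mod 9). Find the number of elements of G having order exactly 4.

2

An element (a,b) has order lcm(ord(a), ord(b)); count pairs with lcm equal to 4.
Enumerating gives 2 such elements.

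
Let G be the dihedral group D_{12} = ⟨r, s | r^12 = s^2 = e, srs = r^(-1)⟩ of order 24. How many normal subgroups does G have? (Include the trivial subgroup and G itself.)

G has 34 subgroups. Checking conjugation-invariance by order — order 1: 1/1 normal; order 2: 1/13 normal; order 3: 1/1 normal; order 4: 1/7 normal; order 6: 1/5 normal; order 8: 0/3 normal; order 12: 3/3 normal; order 24: 1/1 normal.
Total normal subgroups: 9.

9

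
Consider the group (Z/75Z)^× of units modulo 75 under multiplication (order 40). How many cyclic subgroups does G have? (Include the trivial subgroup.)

Group the elements of G by the cyclic subgroup they generate; each cyclic subgroup of order d accounts for φ(d) elements.
Cyclic subgroups by order — order 1: 1; order 2: 3; order 4: 2; order 5: 1; order 10: 3; order 20: 2.
Total: 12.

12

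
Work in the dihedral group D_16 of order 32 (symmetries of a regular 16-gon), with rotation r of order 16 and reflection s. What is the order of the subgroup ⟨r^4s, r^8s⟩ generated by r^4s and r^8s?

|⟨r^4s⟩| = 2 and |⟨r^8s⟩| = 2, so |H| is a multiple of lcm(2, 2) = 2 and divides |G| = 32.
Closing under the operation: H = {e, r^4, r^8, r^12, s, r^4s, r^8s, r^12s}, so |H| = 8.

8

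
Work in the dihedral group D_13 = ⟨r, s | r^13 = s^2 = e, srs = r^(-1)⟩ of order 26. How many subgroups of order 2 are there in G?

13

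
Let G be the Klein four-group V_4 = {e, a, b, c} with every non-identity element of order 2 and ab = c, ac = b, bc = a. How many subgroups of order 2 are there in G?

3

|G| = 4 and 2 | 4, so subgroups of order 2 are possible by Lagrange.
The subgroups of order 2 are: {e, a}; {e, b}; {e, c}.
So G has 3 subgroups of order 2.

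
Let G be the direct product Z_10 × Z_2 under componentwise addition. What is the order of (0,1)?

2

The order of (0,1) in Z_10 × Z_2 is lcm(ord(0) in Z_10, ord(1) in Z_2).
ord(0) = 1 and ord(1) = 2, so |⟨(0,1)⟩| = lcm(1, 2) = 2.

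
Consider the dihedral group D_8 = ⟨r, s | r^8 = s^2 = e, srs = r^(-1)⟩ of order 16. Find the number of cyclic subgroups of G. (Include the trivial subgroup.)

12

Each element a generates a cyclic subgroup ⟨a⟩; distinct elements may generate the same one (a cyclic group of order d has φ(d) generators).
Cyclic subgroups by order — order 1: 1; order 2: 9; order 4: 1; order 8: 1.
Total: 12.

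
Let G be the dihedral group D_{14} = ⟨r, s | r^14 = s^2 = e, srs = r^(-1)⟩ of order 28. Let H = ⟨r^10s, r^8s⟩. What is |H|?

14

|⟨r^10s⟩| = 2 and |⟨r^8s⟩| = 2, so |H| is a multiple of lcm(2, 2) = 2 and divides |G| = 28.
Closing under the operation: H = {e, r^2, r^4, r^6, r^8, r^10, r^12, s, r^2s, r^4s, r^6s, r^8s, r^10s, r^12s}, so |H| = 14.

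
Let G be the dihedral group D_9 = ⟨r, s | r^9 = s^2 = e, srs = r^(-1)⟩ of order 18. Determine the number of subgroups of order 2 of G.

9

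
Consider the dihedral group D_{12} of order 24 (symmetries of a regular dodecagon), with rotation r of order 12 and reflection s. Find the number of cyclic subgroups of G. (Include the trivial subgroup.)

Group the elements of G by the cyclic subgroup they generate; each cyclic subgroup of order d accounts for φ(d) elements.
Cyclic subgroups by order — order 1: 1; order 2: 13; order 3: 1; order 4: 1; order 6: 1; order 12: 1.
Total: 18.

18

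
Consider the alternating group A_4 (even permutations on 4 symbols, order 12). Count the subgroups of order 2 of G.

3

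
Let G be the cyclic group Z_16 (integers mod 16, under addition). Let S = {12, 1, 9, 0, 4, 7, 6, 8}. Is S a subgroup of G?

No

1 ∈ S but its inverse 15 ∉ S, so S is not a subgroup.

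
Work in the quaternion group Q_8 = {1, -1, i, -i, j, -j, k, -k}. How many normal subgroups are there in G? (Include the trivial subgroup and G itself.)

6

G has 6 subgroups. Checking conjugation-invariance by order — order 1: 1/1 normal; order 2: 1/1 normal; order 4: 3/3 normal; order 8: 1/1 normal.
Total normal subgroups: 6.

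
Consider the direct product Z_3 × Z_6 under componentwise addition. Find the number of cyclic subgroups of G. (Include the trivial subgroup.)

Group the elements of G by the cyclic subgroup they generate; each cyclic subgroup of order d accounts for φ(d) elements.
Cyclic subgroups by order — order 1: 1; order 2: 1; order 3: 4; order 6: 4.
Total: 10.

10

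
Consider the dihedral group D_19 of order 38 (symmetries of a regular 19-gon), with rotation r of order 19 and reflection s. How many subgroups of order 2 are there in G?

19

|G| = 38 and 2 | 38, so subgroups of order 2 are possible by Lagrange.
The subgroups of order 2 are: {e, r^10s}; {e, r^11s}; {e, r^12s}; {e, r^13s}; … (19 in all).
So G has 19 subgroups of order 2.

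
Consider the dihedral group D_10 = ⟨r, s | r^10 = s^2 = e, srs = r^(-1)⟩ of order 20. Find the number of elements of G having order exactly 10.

The elements of order 10 are: r, r^3, r^7, r^9.
That's 4.

4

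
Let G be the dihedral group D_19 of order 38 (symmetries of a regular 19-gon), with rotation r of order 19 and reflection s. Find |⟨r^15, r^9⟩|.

19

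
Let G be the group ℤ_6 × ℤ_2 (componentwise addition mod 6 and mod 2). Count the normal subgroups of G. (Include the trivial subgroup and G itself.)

10

G is abelian, so every subgroup is normal.
G has 10 subgroups in total, hence 10 normal subgroups.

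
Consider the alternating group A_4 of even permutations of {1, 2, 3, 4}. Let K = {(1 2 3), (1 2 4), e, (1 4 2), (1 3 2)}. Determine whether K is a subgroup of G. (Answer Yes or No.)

|K| = 5 does not divide |G| = 12, so by Lagrange K is not a subgroup.

No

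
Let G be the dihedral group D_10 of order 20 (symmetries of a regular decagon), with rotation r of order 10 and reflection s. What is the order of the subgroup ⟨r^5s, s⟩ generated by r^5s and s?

4

|⟨r^5s⟩| = 2 and |⟨s⟩| = 2, so |H| is a multiple of lcm(2, 2) = 2 and divides |G| = 20.
Closing under the operation: H = {e, r^5, s, r^5s}, so |H| = 4.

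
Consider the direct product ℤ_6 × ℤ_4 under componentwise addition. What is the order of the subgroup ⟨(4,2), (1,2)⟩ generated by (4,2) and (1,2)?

12

|⟨(4,2)⟩| = 6 and |⟨(1,2)⟩| = 6, so |H| is a multiple of lcm(6, 6) = 6 and divides |G| = 24.
Closing under the operation: H = {(0,0), (0,2), (1,0), (1,2), (2,0), (2,2), (3,0), (3,2), (4,0), (4,2), (5,0), (5,2)}, so |H| = 12.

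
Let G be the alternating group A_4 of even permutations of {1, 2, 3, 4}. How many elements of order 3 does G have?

The elements of order 3 are: (2 3 4), (2 4 3), (1 2 3), (1 2 4), (1 3 2), (1 3 4), (1 4 2), (1 4 3).
That's 8.

8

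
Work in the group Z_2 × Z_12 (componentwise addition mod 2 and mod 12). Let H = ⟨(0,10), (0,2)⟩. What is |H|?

|⟨(0,10)⟩| = 6 and |⟨(0,2)⟩| = 6, so |H| is a multiple of lcm(6, 6) = 6 and divides |G| = 24.
Closing under the operation: H = {(0,0), (0,2), (0,4), (0,6), (0,8), (0,10)}, so |H| = 6.

6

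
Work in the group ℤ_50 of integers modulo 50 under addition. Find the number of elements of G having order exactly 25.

20

In a cyclic group of order 50, the number of elements of order d (for d | 50) is φ(d).
φ(25) = 20.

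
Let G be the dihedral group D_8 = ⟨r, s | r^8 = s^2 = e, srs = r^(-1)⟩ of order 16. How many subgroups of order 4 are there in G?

5

|G| = 16 and 4 | 16, so subgroups of order 4 are possible by Lagrange.
The subgroups of order 4 are: {e, r^2, r^4, r^6}; {e, r^4, r^2s, r^6s}; {e, r^4, r^3s, r^7s}; {e, r^4, s, r^4s}; … (5 in all).
So G has 5 subgroups of order 4.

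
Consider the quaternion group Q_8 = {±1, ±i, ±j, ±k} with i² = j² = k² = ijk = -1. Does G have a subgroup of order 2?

2 | 8. A subgroup of order 2 is {1, -1}.

Yes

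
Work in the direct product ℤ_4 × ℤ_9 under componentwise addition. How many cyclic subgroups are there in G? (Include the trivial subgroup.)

9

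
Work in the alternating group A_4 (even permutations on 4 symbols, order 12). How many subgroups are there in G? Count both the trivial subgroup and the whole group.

10

|G| = 12, so by Lagrange every subgroup order divides 12. Divisors: 1, 2, 3, 4, 6, 12.
Subgroups by order — order 1: 1; order 2: 3; order 3: 4; order 4: 1; order 6: 0; order 12: 1.
Total: 1 + 3 + 4 + 1 + 0 + 1 = 10.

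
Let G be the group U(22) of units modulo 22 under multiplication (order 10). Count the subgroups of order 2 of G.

1

|G| = 10 and 2 | 10, so subgroups of order 2 are possible by Lagrange.
The subgroups of order 2 are: {1, 21}.
So G has 1 subgroup of order 2.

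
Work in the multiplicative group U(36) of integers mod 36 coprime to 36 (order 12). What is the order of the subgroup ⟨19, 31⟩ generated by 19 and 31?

|⟨19⟩| = 2 and |⟨31⟩| = 6, so |H| is a multiple of lcm(2, 6) = 6 and divides |G| = 12.
Closing under the operation: H = {1, 7, 13, 19, 25, 31}, so |H| = 6.

6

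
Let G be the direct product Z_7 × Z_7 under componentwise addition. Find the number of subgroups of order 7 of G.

|G| = 49 and 7 | 49, so subgroups of order 7 are possible by Lagrange.
The subgroups of order 7 are: {(0,0), (0,1), (0,2), (0,3), (0,4), (0,5), (0,6)}; {(0,0), (1,0), (2,0), (3,0), (4,0), (5,0), (6,0)}; {(0,0), (1,1), (2,2), (3,3), (4,4), (5,5), (6,6)}; {(0,0), (1,2), (2,4), (3,6), (4,1), (5,3), (6,5)}; … (8 in all).
So G has 8 subgroups of order 7.

8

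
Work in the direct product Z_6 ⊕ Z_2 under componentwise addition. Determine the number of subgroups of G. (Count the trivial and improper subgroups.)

10

|G| = 12, so by Lagrange every subgroup order divides 12. Divisors: 1, 2, 3, 4, 6, 12.
Subgroups by order — order 1: 1; order 2: 3; order 3: 1; order 4: 1; order 6: 3; order 12: 1.
Total: 1 + 3 + 1 + 1 + 3 + 1 = 10.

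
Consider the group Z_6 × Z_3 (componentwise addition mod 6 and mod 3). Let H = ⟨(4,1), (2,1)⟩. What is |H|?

9

|⟨(4,1)⟩| = 3 and |⟨(2,1)⟩| = 3, so |H| is a multiple of lcm(3, 3) = 3 and divides |G| = 18.
Closing under the operation: H = {(0,0), (0,1), (0,2), (2,0), (2,1), (2,2), (4,0), (4,1), (4,2)}, so |H| = 9.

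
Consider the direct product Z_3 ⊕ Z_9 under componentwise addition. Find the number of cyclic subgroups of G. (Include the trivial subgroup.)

8

Each element a generates a cyclic subgroup ⟨a⟩; distinct elements may generate the same one (a cyclic group of order d has φ(d) generators).
Cyclic subgroups by order — order 1: 1; order 3: 4; order 9: 3.
Total: 8.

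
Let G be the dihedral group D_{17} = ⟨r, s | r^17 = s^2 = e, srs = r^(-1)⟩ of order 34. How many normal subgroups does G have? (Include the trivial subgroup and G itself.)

3

G has 20 subgroups. Checking conjugation-invariance by order — order 1: 1/1 normal; order 2: 0/17 normal; order 17: 1/1 normal; order 34: 1/1 normal.
Total normal subgroups: 3.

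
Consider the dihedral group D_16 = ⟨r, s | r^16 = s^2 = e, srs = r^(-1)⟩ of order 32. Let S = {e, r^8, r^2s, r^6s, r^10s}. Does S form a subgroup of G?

No

|S| = 5 does not divide |G| = 32, so by Lagrange S is not a subgroup.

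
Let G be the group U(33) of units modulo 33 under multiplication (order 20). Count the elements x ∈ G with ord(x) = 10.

Enumerating element orders in G gives 12 elements of order 10.

12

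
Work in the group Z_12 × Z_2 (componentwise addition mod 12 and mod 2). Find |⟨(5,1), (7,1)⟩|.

|⟨(5,1)⟩| = 12 and |⟨(7,1)⟩| = 12, so |H| is a multiple of lcm(12, 12) = 12 and divides |G| = 24.
Closing under the operation: H = {(0,0), (1,1), (2,0), (3,1), (4,0), (5,1), (6,0), (7,1), (8,0), (9,1), (10,0), (11,1)}, so |H| = 12.

12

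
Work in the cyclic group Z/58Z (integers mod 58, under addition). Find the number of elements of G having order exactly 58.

28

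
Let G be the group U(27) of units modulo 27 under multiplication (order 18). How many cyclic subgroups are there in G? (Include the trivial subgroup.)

6

Group the elements of G by the cyclic subgroup they generate; each cyclic subgroup of order d accounts for φ(d) elements.
Cyclic subgroups by order — order 1: 1; order 2: 1; order 3: 1; order 6: 1; order 9: 1; order 18: 1.
Total: 6.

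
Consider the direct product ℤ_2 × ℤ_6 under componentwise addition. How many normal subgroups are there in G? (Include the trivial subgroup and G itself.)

10

G is abelian, so every subgroup is normal.
G has 10 subgroups in total, hence 10 normal subgroups.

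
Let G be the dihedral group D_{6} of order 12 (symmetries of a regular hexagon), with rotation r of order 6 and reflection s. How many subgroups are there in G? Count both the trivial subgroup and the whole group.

|G| = 12, so by Lagrange every subgroup order divides 12. Divisors: 1, 2, 3, 4, 6, 12.
Subgroups by order — order 1: 1; order 2: 7; order 3: 1; order 4: 3; order 6: 3; order 12: 1.
Total: 1 + 7 + 1 + 3 + 3 + 1 = 16.

16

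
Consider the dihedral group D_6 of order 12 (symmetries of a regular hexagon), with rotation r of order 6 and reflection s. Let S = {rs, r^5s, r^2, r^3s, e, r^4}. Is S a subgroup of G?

|S| = 6 divides |G| = 12, consistent with Lagrange.
S contains the identity, every element's inverse is in S, and S is closed under ·: it is a subgroup.

Yes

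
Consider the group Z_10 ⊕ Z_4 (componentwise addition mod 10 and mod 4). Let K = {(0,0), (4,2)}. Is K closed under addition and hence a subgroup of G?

No

(4,2) ∈ K but its inverse (6,2) ∉ K, so K is not a subgroup.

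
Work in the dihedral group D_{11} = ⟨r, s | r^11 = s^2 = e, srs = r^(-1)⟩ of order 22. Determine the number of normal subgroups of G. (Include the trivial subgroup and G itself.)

3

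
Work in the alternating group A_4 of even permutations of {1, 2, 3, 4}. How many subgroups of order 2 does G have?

3

|G| = 12 and 2 | 12, so subgroups of order 2 are possible by Lagrange.
The subgroups of order 2 are: {e, (1 2)(3 4)}; {e, (1 3)(2 4)}; {e, (1 4)(2 3)}.
So G has 3 subgroups of order 2.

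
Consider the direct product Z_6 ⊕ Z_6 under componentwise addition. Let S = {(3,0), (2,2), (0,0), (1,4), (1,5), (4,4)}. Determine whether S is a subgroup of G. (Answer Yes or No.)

(1,5) ∈ S but its inverse (5,1) ∉ S, so S is not a subgroup.

No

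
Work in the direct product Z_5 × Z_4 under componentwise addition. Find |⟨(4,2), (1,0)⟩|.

|⟨(4,2)⟩| = 10 and |⟨(1,0)⟩| = 5, so |H| is a multiple of lcm(10, 5) = 10 and divides |G| = 20.
Closing under the operation: H = {(0,0), (0,2), (1,0), (1,2), (2,0), (2,2), (3,0), (3,2), (4,0), (4,2)}, so |H| = 10.

10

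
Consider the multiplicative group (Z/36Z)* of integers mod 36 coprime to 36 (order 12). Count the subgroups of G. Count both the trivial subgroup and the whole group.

10

|G| = 12, so by Lagrange every subgroup order divides 12. Divisors: 1, 2, 3, 4, 6, 12.
Subgroups by order — order 1: 1; order 2: 3; order 3: 1; order 4: 1; order 6: 3; order 12: 1.
Total: 1 + 3 + 1 + 1 + 3 + 1 = 10.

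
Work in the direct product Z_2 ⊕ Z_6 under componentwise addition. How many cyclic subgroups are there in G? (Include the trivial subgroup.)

Each element a generates a cyclic subgroup ⟨a⟩; distinct elements may generate the same one (a cyclic group of order d has φ(d) generators).
Cyclic subgroups by order — order 1: 1; order 2: 3; order 3: 1; order 6: 3.
Total: 8.

8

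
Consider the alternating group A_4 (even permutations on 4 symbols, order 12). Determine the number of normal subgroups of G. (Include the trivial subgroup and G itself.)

3

G has 10 subgroups. Checking conjugation-invariance by order — order 1: 1/1 normal; order 2: 0/3 normal; order 3: 0/4 normal; order 4: 1/1 normal; order 12: 1/1 normal.
Total normal subgroups: 3.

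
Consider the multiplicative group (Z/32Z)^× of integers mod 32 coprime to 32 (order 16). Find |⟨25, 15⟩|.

8

|⟨25⟩| = 4 and |⟨15⟩| = 2, so |H| is a multiple of lcm(4, 2) = 4 and divides |G| = 16.
Closing under the operation: H = {1, 7, 9, 15, 17, 23, 25, 31}, so |H| = 8.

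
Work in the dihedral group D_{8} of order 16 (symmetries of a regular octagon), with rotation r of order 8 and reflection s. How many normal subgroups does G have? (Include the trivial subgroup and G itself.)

G has 19 subgroups. Checking conjugation-invariance by order — order 1: 1/1 normal; order 2: 1/9 normal; order 4: 1/5 normal; order 8: 3/3 normal; order 16: 1/1 normal.
Total normal subgroups: 7.

7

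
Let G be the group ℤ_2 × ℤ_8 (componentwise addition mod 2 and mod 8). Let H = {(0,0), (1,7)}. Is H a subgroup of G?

(1,7) ∈ H but its inverse (1,1) ∉ H, so H is not a subgroup.

No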